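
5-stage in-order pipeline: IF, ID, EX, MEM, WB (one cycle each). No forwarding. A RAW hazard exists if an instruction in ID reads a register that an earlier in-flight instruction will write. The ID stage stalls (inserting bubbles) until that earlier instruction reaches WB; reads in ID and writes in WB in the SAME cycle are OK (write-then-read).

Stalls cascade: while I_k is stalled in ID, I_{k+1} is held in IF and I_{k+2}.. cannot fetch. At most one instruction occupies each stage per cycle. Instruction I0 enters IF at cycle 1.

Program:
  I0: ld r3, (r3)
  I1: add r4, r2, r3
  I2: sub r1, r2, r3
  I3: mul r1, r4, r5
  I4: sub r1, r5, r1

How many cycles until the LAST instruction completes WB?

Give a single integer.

I0 ld r3 <- r3: IF@1 ID@2 stall=0 (-) EX@3 MEM@4 WB@5
I1 add r4 <- r2,r3: IF@2 ID@3 stall=2 (RAW on I0.r3 (WB@5)) EX@6 MEM@7 WB@8
I2 sub r1 <- r2,r3: IF@3 ID@6 stall=0 (-) EX@7 MEM@8 WB@9
I3 mul r1 <- r4,r5: IF@6 ID@7 stall=1 (RAW on I1.r4 (WB@8)) EX@9 MEM@10 WB@11
I4 sub r1 <- r5,r1: IF@7 ID@9 stall=2 (RAW on I3.r1 (WB@11)) EX@12 MEM@13 WB@14

Answer: 14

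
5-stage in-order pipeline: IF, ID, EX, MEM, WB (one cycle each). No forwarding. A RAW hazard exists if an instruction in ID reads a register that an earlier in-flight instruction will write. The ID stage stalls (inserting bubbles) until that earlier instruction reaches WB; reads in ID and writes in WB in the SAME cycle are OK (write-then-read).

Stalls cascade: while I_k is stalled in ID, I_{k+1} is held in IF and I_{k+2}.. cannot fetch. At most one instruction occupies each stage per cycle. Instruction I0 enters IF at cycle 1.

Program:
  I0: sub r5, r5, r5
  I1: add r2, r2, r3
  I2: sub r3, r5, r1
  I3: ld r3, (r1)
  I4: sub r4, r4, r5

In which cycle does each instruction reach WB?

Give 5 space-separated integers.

I0 sub r5 <- r5,r5: IF@1 ID@2 stall=0 (-) EX@3 MEM@4 WB@5
I1 add r2 <- r2,r3: IF@2 ID@3 stall=0 (-) EX@4 MEM@5 WB@6
I2 sub r3 <- r5,r1: IF@3 ID@4 stall=1 (RAW on I0.r5 (WB@5)) EX@6 MEM@7 WB@8
I3 ld r3 <- r1: IF@4 ID@6 stall=0 (-) EX@7 MEM@8 WB@9
I4 sub r4 <- r4,r5: IF@6 ID@7 stall=0 (-) EX@8 MEM@9 WB@10

Answer: 5 6 8 9 10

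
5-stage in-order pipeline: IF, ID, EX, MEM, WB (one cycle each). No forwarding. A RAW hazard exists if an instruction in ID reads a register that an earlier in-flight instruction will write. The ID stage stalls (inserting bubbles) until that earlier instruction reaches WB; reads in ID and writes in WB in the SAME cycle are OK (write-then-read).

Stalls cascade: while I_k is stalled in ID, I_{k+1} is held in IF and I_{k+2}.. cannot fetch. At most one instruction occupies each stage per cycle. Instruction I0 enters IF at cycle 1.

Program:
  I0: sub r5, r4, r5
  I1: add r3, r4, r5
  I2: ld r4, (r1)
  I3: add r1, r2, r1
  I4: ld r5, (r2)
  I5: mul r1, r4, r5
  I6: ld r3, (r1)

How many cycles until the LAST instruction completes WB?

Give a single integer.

Answer: 17

Derivation:
I0 sub r5 <- r4,r5: IF@1 ID@2 stall=0 (-) EX@3 MEM@4 WB@5
I1 add r3 <- r4,r5: IF@2 ID@3 stall=2 (RAW on I0.r5 (WB@5)) EX@6 MEM@7 WB@8
I2 ld r4 <- r1: IF@3 ID@6 stall=0 (-) EX@7 MEM@8 WB@9
I3 add r1 <- r2,r1: IF@6 ID@7 stall=0 (-) EX@8 MEM@9 WB@10
I4 ld r5 <- r2: IF@7 ID@8 stall=0 (-) EX@9 MEM@10 WB@11
I5 mul r1 <- r4,r5: IF@8 ID@9 stall=2 (RAW on I4.r5 (WB@11)) EX@12 MEM@13 WB@14
I6 ld r3 <- r1: IF@9 ID@12 stall=2 (RAW on I5.r1 (WB@14)) EX@15 MEM@16 WB@17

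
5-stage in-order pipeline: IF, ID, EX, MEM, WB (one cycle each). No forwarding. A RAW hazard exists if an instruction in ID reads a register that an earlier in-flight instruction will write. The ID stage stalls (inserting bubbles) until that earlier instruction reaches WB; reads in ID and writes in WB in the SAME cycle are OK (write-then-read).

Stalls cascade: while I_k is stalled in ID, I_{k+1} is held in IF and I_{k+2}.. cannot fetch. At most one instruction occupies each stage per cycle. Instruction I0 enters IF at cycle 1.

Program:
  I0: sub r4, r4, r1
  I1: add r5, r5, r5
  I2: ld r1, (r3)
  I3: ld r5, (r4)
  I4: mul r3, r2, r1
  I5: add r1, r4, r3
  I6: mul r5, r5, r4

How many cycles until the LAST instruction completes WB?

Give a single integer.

I0 sub r4 <- r4,r1: IF@1 ID@2 stall=0 (-) EX@3 MEM@4 WB@5
I1 add r5 <- r5,r5: IF@2 ID@3 stall=0 (-) EX@4 MEM@5 WB@6
I2 ld r1 <- r3: IF@3 ID@4 stall=0 (-) EX@5 MEM@6 WB@7
I3 ld r5 <- r4: IF@4 ID@5 stall=0 (-) EX@6 MEM@7 WB@8
I4 mul r3 <- r2,r1: IF@5 ID@6 stall=1 (RAW on I2.r1 (WB@7)) EX@8 MEM@9 WB@10
I5 add r1 <- r4,r3: IF@6 ID@8 stall=2 (RAW on I4.r3 (WB@10)) EX@11 MEM@12 WB@13
I6 mul r5 <- r5,r4: IF@8 ID@11 stall=0 (-) EX@12 MEM@13 WB@14

Answer: 14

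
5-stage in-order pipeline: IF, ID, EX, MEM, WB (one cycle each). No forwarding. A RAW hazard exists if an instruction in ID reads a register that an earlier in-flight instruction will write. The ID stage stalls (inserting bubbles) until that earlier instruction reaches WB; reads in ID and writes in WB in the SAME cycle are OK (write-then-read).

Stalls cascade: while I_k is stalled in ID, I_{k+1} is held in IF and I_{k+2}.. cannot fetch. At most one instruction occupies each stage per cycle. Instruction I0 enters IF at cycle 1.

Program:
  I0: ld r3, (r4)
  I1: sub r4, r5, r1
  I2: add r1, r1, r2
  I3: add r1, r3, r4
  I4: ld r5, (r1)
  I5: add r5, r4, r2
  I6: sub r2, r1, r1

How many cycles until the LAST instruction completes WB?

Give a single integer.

Answer: 14

Derivation:
I0 ld r3 <- r4: IF@1 ID@2 stall=0 (-) EX@3 MEM@4 WB@5
I1 sub r4 <- r5,r1: IF@2 ID@3 stall=0 (-) EX@4 MEM@5 WB@6
I2 add r1 <- r1,r2: IF@3 ID@4 stall=0 (-) EX@5 MEM@6 WB@7
I3 add r1 <- r3,r4: IF@4 ID@5 stall=1 (RAW on I1.r4 (WB@6)) EX@7 MEM@8 WB@9
I4 ld r5 <- r1: IF@5 ID@7 stall=2 (RAW on I3.r1 (WB@9)) EX@10 MEM@11 WB@12
I5 add r5 <- r4,r2: IF@7 ID@10 stall=0 (-) EX@11 MEM@12 WB@13
I6 sub r2 <- r1,r1: IF@10 ID@11 stall=0 (-) EX@12 MEM@13 WB@14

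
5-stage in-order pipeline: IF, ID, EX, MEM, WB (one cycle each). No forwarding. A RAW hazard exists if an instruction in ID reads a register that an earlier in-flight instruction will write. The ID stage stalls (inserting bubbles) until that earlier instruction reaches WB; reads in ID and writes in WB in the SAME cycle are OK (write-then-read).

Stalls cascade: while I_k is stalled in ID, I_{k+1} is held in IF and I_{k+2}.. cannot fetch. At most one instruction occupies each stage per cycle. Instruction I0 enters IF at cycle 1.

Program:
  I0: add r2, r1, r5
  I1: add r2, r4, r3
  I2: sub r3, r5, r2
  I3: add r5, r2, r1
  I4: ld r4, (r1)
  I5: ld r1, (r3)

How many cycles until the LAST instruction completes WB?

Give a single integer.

I0 add r2 <- r1,r5: IF@1 ID@2 stall=0 (-) EX@3 MEM@4 WB@5
I1 add r2 <- r4,r3: IF@2 ID@3 stall=0 (-) EX@4 MEM@5 WB@6
I2 sub r3 <- r5,r2: IF@3 ID@4 stall=2 (RAW on I1.r2 (WB@6)) EX@7 MEM@8 WB@9
I3 add r5 <- r2,r1: IF@4 ID@7 stall=0 (-) EX@8 MEM@9 WB@10
I4 ld r4 <- r1: IF@7 ID@8 stall=0 (-) EX@9 MEM@10 WB@11
I5 ld r1 <- r3: IF@8 ID@9 stall=0 (-) EX@10 MEM@11 WB@12

Answer: 12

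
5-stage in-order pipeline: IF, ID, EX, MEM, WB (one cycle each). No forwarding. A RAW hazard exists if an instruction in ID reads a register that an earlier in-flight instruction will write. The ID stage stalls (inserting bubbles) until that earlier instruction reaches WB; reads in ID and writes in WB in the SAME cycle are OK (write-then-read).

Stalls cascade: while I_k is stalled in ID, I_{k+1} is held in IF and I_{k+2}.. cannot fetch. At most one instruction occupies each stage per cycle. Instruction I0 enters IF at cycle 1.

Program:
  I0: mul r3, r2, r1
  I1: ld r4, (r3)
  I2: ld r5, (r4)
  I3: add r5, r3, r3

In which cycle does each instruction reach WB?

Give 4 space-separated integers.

I0 mul r3 <- r2,r1: IF@1 ID@2 stall=0 (-) EX@3 MEM@4 WB@5
I1 ld r4 <- r3: IF@2 ID@3 stall=2 (RAW on I0.r3 (WB@5)) EX@6 MEM@7 WB@8
I2 ld r5 <- r4: IF@3 ID@6 stall=2 (RAW on I1.r4 (WB@8)) EX@9 MEM@10 WB@11
I3 add r5 <- r3,r3: IF@6 ID@9 stall=0 (-) EX@10 MEM@11 WB@12

Answer: 5 8 11 12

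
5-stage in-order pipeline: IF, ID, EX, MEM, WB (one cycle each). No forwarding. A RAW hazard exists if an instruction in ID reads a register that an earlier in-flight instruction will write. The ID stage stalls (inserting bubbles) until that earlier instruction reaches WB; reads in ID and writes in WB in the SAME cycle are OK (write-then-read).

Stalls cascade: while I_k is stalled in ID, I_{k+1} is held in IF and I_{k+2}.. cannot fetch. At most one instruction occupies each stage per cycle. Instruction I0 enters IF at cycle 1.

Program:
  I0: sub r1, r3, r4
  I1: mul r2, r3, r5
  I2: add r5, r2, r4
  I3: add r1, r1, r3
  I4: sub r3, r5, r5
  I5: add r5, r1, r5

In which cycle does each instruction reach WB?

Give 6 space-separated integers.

I0 sub r1 <- r3,r4: IF@1 ID@2 stall=0 (-) EX@3 MEM@4 WB@5
I1 mul r2 <- r3,r5: IF@2 ID@3 stall=0 (-) EX@4 MEM@5 WB@6
I2 add r5 <- r2,r4: IF@3 ID@4 stall=2 (RAW on I1.r2 (WB@6)) EX@7 MEM@8 WB@9
I3 add r1 <- r1,r3: IF@4 ID@7 stall=0 (-) EX@8 MEM@9 WB@10
I4 sub r3 <- r5,r5: IF@7 ID@8 stall=1 (RAW on I2.r5 (WB@9)) EX@10 MEM@11 WB@12
I5 add r5 <- r1,r5: IF@8 ID@10 stall=0 (-) EX@11 MEM@12 WB@13

Answer: 5 6 9 10 12 13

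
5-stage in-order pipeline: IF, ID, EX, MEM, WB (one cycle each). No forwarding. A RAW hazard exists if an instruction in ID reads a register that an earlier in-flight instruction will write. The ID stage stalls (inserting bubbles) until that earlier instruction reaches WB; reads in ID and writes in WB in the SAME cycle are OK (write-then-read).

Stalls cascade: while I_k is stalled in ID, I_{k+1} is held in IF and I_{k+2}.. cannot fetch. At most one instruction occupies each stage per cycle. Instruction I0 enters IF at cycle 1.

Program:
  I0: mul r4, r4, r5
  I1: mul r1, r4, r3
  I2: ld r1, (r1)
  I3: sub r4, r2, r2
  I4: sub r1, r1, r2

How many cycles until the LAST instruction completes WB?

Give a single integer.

I0 mul r4 <- r4,r5: IF@1 ID@2 stall=0 (-) EX@3 MEM@4 WB@5
I1 mul r1 <- r4,r3: IF@2 ID@3 stall=2 (RAW on I0.r4 (WB@5)) EX@6 MEM@7 WB@8
I2 ld r1 <- r1: IF@3 ID@6 stall=2 (RAW on I1.r1 (WB@8)) EX@9 MEM@10 WB@11
I3 sub r4 <- r2,r2: IF@6 ID@9 stall=0 (-) EX@10 MEM@11 WB@12
I4 sub r1 <- r1,r2: IF@9 ID@10 stall=1 (RAW on I2.r1 (WB@11)) EX@12 MEM@13 WB@14

Answer: 14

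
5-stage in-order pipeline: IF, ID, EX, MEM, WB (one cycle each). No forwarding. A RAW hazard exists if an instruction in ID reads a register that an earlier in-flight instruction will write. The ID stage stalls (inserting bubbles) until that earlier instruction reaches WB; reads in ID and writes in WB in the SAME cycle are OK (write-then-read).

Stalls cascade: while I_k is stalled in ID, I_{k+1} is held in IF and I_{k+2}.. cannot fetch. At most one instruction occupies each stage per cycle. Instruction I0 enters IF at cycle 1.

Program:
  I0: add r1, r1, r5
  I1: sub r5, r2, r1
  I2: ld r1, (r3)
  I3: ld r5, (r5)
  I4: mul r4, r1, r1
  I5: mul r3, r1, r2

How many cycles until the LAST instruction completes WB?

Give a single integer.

Answer: 13

Derivation:
I0 add r1 <- r1,r5: IF@1 ID@2 stall=0 (-) EX@3 MEM@4 WB@5
I1 sub r5 <- r2,r1: IF@2 ID@3 stall=2 (RAW on I0.r1 (WB@5)) EX@6 MEM@7 WB@8
I2 ld r1 <- r3: IF@3 ID@6 stall=0 (-) EX@7 MEM@8 WB@9
I3 ld r5 <- r5: IF@6 ID@7 stall=1 (RAW on I1.r5 (WB@8)) EX@9 MEM@10 WB@11
I4 mul r4 <- r1,r1: IF@7 ID@9 stall=0 (-) EX@10 MEM@11 WB@12
I5 mul r3 <- r1,r2: IF@9 ID@10 stall=0 (-) EX@11 MEM@12 WB@13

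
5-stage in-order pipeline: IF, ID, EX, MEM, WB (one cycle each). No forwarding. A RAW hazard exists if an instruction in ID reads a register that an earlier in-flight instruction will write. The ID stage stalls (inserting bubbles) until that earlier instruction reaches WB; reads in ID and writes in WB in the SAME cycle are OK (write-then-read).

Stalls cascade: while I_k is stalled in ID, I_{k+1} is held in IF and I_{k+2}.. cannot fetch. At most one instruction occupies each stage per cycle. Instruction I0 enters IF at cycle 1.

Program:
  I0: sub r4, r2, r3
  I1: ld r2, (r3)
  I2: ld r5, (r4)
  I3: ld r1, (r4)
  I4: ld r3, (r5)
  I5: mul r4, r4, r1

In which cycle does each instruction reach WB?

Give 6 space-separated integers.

Answer: 5 6 8 9 11 12

Derivation:
I0 sub r4 <- r2,r3: IF@1 ID@2 stall=0 (-) EX@3 MEM@4 WB@5
I1 ld r2 <- r3: IF@2 ID@3 stall=0 (-) EX@4 MEM@5 WB@6
I2 ld r5 <- r4: IF@3 ID@4 stall=1 (RAW on I0.r4 (WB@5)) EX@6 MEM@7 WB@8
I3 ld r1 <- r4: IF@4 ID@6 stall=0 (-) EX@7 MEM@8 WB@9
I4 ld r3 <- r5: IF@6 ID@7 stall=1 (RAW on I2.r5 (WB@8)) EX@9 MEM@10 WB@11
I5 mul r4 <- r4,r1: IF@7 ID@9 stall=0 (-) EX@10 MEM@11 WB@12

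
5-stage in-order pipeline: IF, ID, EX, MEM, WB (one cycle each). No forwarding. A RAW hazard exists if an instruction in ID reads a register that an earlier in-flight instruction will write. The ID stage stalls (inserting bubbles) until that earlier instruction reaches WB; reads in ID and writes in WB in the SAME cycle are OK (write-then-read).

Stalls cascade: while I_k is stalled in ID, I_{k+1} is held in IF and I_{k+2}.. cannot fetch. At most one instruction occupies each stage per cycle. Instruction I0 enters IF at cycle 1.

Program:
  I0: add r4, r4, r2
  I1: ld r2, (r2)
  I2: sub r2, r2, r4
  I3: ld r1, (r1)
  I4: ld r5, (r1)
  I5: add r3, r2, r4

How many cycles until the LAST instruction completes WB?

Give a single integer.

I0 add r4 <- r4,r2: IF@1 ID@2 stall=0 (-) EX@3 MEM@4 WB@5
I1 ld r2 <- r2: IF@2 ID@3 stall=0 (-) EX@4 MEM@5 WB@6
I2 sub r2 <- r2,r4: IF@3 ID@4 stall=2 (RAW on I1.r2 (WB@6)) EX@7 MEM@8 WB@9
I3 ld r1 <- r1: IF@4 ID@7 stall=0 (-) EX@8 MEM@9 WB@10
I4 ld r5 <- r1: IF@7 ID@8 stall=2 (RAW on I3.r1 (WB@10)) EX@11 MEM@12 WB@13
I5 add r3 <- r2,r4: IF@8 ID@11 stall=0 (-) EX@12 MEM@13 WB@14

Answer: 14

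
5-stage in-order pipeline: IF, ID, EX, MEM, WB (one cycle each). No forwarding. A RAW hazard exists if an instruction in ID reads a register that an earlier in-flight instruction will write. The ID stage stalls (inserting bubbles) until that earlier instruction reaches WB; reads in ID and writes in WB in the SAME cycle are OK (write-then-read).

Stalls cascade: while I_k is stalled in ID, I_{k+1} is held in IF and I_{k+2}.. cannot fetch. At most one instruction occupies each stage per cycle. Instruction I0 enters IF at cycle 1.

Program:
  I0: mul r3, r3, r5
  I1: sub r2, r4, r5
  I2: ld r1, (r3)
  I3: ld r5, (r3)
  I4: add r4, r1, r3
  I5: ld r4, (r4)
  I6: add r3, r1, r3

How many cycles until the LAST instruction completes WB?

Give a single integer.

I0 mul r3 <- r3,r5: IF@1 ID@2 stall=0 (-) EX@3 MEM@4 WB@5
I1 sub r2 <- r4,r5: IF@2 ID@3 stall=0 (-) EX@4 MEM@5 WB@6
I2 ld r1 <- r3: IF@3 ID@4 stall=1 (RAW on I0.r3 (WB@5)) EX@6 MEM@7 WB@8
I3 ld r5 <- r3: IF@4 ID@6 stall=0 (-) EX@7 MEM@8 WB@9
I4 add r4 <- r1,r3: IF@6 ID@7 stall=1 (RAW on I2.r1 (WB@8)) EX@9 MEM@10 WB@11
I5 ld r4 <- r4: IF@7 ID@9 stall=2 (RAW on I4.r4 (WB@11)) EX@12 MEM@13 WB@14
I6 add r3 <- r1,r3: IF@9 ID@12 stall=0 (-) EX@13 MEM@14 WB@15

Answer: 15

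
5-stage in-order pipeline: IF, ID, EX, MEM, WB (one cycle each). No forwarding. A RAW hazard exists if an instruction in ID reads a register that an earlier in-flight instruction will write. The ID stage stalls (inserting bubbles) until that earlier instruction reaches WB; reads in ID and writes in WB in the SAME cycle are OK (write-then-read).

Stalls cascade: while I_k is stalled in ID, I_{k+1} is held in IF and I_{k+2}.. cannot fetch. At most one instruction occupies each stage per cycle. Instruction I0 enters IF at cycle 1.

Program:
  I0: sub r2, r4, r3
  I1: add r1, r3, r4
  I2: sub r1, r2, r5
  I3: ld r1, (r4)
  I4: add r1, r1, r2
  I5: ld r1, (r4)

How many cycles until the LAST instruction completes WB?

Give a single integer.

Answer: 13

Derivation:
I0 sub r2 <- r4,r3: IF@1 ID@2 stall=0 (-) EX@3 MEM@4 WB@5
I1 add r1 <- r3,r4: IF@2 ID@3 stall=0 (-) EX@4 MEM@5 WB@6
I2 sub r1 <- r2,r5: IF@3 ID@4 stall=1 (RAW on I0.r2 (WB@5)) EX@6 MEM@7 WB@8
I3 ld r1 <- r4: IF@4 ID@6 stall=0 (-) EX@7 MEM@8 WB@9
I4 add r1 <- r1,r2: IF@6 ID@7 stall=2 (RAW on I3.r1 (WB@9)) EX@10 MEM@11 WB@12
I5 ld r1 <- r4: IF@7 ID@10 stall=0 (-) EX@11 MEM@12 WB@13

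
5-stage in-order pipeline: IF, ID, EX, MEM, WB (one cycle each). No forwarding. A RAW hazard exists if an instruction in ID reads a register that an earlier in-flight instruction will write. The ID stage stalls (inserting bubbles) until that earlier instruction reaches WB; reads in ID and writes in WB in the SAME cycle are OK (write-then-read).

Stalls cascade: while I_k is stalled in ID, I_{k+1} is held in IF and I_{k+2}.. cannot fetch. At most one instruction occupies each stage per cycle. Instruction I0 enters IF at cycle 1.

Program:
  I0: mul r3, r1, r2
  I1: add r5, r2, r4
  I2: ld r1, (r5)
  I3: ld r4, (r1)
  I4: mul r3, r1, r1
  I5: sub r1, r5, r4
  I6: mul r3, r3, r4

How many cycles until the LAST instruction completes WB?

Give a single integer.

I0 mul r3 <- r1,r2: IF@1 ID@2 stall=0 (-) EX@3 MEM@4 WB@5
I1 add r5 <- r2,r4: IF@2 ID@3 stall=0 (-) EX@4 MEM@5 WB@6
I2 ld r1 <- r5: IF@3 ID@4 stall=2 (RAW on I1.r5 (WB@6)) EX@7 MEM@8 WB@9
I3 ld r4 <- r1: IF@4 ID@7 stall=2 (RAW on I2.r1 (WB@9)) EX@10 MEM@11 WB@12
I4 mul r3 <- r1,r1: IF@7 ID@10 stall=0 (-) EX@11 MEM@12 WB@13
I5 sub r1 <- r5,r4: IF@10 ID@11 stall=1 (RAW on I3.r4 (WB@12)) EX@13 MEM@14 WB@15
I6 mul r3 <- r3,r4: IF@11 ID@13 stall=0 (-) EX@14 MEM@15 WB@16

Answer: 16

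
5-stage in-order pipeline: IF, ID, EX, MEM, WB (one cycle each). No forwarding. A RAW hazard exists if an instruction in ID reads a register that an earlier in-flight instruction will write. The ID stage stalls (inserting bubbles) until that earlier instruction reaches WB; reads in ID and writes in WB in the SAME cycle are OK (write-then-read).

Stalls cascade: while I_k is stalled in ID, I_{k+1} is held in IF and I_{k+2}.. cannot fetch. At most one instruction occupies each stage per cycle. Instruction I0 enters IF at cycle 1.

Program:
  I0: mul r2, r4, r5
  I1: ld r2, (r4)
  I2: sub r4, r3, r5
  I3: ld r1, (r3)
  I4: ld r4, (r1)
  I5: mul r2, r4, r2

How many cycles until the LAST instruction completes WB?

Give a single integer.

Answer: 14

Derivation:
I0 mul r2 <- r4,r5: IF@1 ID@2 stall=0 (-) EX@3 MEM@4 WB@5
I1 ld r2 <- r4: IF@2 ID@3 stall=0 (-) EX@4 MEM@5 WB@6
I2 sub r4 <- r3,r5: IF@3 ID@4 stall=0 (-) EX@5 MEM@6 WB@7
I3 ld r1 <- r3: IF@4 ID@5 stall=0 (-) EX@6 MEM@7 WB@8
I4 ld r4 <- r1: IF@5 ID@6 stall=2 (RAW on I3.r1 (WB@8)) EX@9 MEM@10 WB@11
I5 mul r2 <- r4,r2: IF@6 ID@9 stall=2 (RAW on I4.r4 (WB@11)) EX@12 MEM@13 WB@14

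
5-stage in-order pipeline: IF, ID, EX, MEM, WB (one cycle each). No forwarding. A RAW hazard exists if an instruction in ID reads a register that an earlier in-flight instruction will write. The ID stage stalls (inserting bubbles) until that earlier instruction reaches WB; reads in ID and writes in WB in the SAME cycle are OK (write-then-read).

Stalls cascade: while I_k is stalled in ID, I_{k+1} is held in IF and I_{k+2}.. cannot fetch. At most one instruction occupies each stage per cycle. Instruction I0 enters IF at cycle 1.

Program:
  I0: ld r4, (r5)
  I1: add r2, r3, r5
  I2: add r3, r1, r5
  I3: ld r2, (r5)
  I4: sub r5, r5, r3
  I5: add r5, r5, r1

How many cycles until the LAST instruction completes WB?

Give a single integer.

Answer: 13

Derivation:
I0 ld r4 <- r5: IF@1 ID@2 stall=0 (-) EX@3 MEM@4 WB@5
I1 add r2 <- r3,r5: IF@2 ID@3 stall=0 (-) EX@4 MEM@5 WB@6
I2 add r3 <- r1,r5: IF@3 ID@4 stall=0 (-) EX@5 MEM@6 WB@7
I3 ld r2 <- r5: IF@4 ID@5 stall=0 (-) EX@6 MEM@7 WB@8
I4 sub r5 <- r5,r3: IF@5 ID@6 stall=1 (RAW on I2.r3 (WB@7)) EX@8 MEM@9 WB@10
I5 add r5 <- r5,r1: IF@6 ID@8 stall=2 (RAW on I4.r5 (WB@10)) EX@11 MEM@12 WB@13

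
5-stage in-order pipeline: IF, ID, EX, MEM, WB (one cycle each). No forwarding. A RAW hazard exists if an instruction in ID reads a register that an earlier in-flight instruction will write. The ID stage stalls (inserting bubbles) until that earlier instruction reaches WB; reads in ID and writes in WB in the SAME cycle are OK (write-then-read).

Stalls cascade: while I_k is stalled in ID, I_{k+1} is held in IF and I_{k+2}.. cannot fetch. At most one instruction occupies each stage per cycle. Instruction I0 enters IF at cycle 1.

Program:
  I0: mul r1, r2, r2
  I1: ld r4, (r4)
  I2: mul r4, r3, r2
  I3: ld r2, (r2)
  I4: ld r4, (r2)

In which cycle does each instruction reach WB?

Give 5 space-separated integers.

I0 mul r1 <- r2,r2: IF@1 ID@2 stall=0 (-) EX@3 MEM@4 WB@5
I1 ld r4 <- r4: IF@2 ID@3 stall=0 (-) EX@4 MEM@5 WB@6
I2 mul r4 <- r3,r2: IF@3 ID@4 stall=0 (-) EX@5 MEM@6 WB@7
I3 ld r2 <- r2: IF@4 ID@5 stall=0 (-) EX@6 MEM@7 WB@8
I4 ld r4 <- r2: IF@5 ID@6 stall=2 (RAW on I3.r2 (WB@8)) EX@9 MEM@10 WB@11

Answer: 5 6 7 8 11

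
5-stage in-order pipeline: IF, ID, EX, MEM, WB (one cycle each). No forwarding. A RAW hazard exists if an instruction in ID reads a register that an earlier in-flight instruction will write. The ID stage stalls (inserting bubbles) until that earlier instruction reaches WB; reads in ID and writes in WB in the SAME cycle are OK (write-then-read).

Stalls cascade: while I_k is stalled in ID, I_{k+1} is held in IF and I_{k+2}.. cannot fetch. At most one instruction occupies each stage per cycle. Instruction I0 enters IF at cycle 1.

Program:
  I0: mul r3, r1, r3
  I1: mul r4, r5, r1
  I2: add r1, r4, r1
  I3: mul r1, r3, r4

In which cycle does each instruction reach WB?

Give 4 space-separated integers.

I0 mul r3 <- r1,r3: IF@1 ID@2 stall=0 (-) EX@3 MEM@4 WB@5
I1 mul r4 <- r5,r1: IF@2 ID@3 stall=0 (-) EX@4 MEM@5 WB@6
I2 add r1 <- r4,r1: IF@3 ID@4 stall=2 (RAW on I1.r4 (WB@6)) EX@7 MEM@8 WB@9
I3 mul r1 <- r3,r4: IF@4 ID@7 stall=0 (-) EX@8 MEM@9 WB@10

Answer: 5 6 9 10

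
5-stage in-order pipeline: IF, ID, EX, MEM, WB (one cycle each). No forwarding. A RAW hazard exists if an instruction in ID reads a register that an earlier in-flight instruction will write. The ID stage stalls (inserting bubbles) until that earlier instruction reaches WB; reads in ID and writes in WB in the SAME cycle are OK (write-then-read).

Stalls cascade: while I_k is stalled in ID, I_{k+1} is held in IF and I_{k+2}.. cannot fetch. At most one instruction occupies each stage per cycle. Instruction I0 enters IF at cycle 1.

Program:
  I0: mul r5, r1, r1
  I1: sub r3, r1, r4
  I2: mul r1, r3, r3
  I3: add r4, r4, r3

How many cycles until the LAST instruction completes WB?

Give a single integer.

Answer: 10

Derivation:
I0 mul r5 <- r1,r1: IF@1 ID@2 stall=0 (-) EX@3 MEM@4 WB@5
I1 sub r3 <- r1,r4: IF@2 ID@3 stall=0 (-) EX@4 MEM@5 WB@6
I2 mul r1 <- r3,r3: IF@3 ID@4 stall=2 (RAW on I1.r3 (WB@6)) EX@7 MEM@8 WB@9
I3 add r4 <- r4,r3: IF@4 ID@7 stall=0 (-) EX@8 MEM@9 WB@10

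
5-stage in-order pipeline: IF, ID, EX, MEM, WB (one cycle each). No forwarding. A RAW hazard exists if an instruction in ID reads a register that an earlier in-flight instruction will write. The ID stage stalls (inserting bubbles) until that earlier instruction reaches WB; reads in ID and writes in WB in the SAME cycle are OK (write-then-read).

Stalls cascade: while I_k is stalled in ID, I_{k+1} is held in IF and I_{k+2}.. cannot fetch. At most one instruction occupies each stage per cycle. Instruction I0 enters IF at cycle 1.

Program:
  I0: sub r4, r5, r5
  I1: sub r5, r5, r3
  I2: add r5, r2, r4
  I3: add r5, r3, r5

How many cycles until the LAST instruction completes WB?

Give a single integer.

Answer: 11

Derivation:
I0 sub r4 <- r5,r5: IF@1 ID@2 stall=0 (-) EX@3 MEM@4 WB@5
I1 sub r5 <- r5,r3: IF@2 ID@3 stall=0 (-) EX@4 MEM@5 WB@6
I2 add r5 <- r2,r4: IF@3 ID@4 stall=1 (RAW on I0.r4 (WB@5)) EX@6 MEM@7 WB@8
I3 add r5 <- r3,r5: IF@4 ID@6 stall=2 (RAW on I2.r5 (WB@8)) EX@9 MEM@10 WB@11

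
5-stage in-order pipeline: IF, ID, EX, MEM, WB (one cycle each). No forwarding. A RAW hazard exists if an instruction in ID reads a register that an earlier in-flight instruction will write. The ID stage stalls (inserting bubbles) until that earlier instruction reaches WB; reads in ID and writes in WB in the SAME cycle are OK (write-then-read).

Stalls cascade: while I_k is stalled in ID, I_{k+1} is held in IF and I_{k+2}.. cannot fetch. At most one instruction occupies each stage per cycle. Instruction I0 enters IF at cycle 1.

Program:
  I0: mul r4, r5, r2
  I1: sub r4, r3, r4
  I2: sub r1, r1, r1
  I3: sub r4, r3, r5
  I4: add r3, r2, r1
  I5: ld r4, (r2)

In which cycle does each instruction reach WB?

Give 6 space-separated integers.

I0 mul r4 <- r5,r2: IF@1 ID@2 stall=0 (-) EX@3 MEM@4 WB@5
I1 sub r4 <- r3,r4: IF@2 ID@3 stall=2 (RAW on I0.r4 (WB@5)) EX@6 MEM@7 WB@8
I2 sub r1 <- r1,r1: IF@3 ID@6 stall=0 (-) EX@7 MEM@8 WB@9
I3 sub r4 <- r3,r5: IF@6 ID@7 stall=0 (-) EX@8 MEM@9 WB@10
I4 add r3 <- r2,r1: IF@7 ID@8 stall=1 (RAW on I2.r1 (WB@9)) EX@10 MEM@11 WB@12
I5 ld r4 <- r2: IF@8 ID@10 stall=0 (-) EX@11 MEM@12 WB@13

Answer: 5 8 9 10 12 13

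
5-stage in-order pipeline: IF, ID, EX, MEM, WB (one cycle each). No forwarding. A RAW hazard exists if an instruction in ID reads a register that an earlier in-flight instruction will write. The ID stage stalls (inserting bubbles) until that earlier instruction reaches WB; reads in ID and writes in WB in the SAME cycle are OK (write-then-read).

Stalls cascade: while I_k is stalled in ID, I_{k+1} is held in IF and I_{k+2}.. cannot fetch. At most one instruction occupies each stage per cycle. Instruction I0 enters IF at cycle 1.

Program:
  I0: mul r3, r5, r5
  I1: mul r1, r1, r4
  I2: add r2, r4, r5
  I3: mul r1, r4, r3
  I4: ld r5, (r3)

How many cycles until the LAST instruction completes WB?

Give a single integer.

Answer: 9

Derivation:
I0 mul r3 <- r5,r5: IF@1 ID@2 stall=0 (-) EX@3 MEM@4 WB@5
I1 mul r1 <- r1,r4: IF@2 ID@3 stall=0 (-) EX@4 MEM@5 WB@6
I2 add r2 <- r4,r5: IF@3 ID@4 stall=0 (-) EX@5 MEM@6 WB@7
I3 mul r1 <- r4,r3: IF@4 ID@5 stall=0 (-) EX@6 MEM@7 WB@8
I4 ld r5 <- r3: IF@5 ID@6 stall=0 (-) EX@7 MEM@8 WB@9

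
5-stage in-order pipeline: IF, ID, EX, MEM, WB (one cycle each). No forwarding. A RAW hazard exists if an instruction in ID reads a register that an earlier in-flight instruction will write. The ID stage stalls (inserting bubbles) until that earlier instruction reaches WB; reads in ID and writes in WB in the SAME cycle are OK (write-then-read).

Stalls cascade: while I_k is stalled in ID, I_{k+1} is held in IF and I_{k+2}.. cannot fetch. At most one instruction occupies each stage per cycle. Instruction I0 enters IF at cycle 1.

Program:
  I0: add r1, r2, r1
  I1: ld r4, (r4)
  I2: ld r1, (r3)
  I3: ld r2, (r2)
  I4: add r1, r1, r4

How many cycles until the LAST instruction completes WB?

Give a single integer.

I0 add r1 <- r2,r1: IF@1 ID@2 stall=0 (-) EX@3 MEM@4 WB@5
I1 ld r4 <- r4: IF@2 ID@3 stall=0 (-) EX@4 MEM@5 WB@6
I2 ld r1 <- r3: IF@3 ID@4 stall=0 (-) EX@5 MEM@6 WB@7
I3 ld r2 <- r2: IF@4 ID@5 stall=0 (-) EX@6 MEM@7 WB@8
I4 add r1 <- r1,r4: IF@5 ID@6 stall=1 (RAW on I2.r1 (WB@7)) EX@8 MEM@9 WB@10

Answer: 10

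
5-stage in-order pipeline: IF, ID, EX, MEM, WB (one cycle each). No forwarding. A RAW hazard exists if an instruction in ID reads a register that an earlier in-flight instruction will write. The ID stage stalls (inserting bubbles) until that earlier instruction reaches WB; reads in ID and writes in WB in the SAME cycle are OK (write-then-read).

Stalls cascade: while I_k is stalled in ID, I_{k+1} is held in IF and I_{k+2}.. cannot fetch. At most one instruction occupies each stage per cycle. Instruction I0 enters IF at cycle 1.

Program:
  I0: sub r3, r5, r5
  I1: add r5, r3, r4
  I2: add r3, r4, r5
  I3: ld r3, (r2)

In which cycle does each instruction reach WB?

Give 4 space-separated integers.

Answer: 5 8 11 12

Derivation:
I0 sub r3 <- r5,r5: IF@1 ID@2 stall=0 (-) EX@3 MEM@4 WB@5
I1 add r5 <- r3,r4: IF@2 ID@3 stall=2 (RAW on I0.r3 (WB@5)) EX@6 MEM@7 WB@8
I2 add r3 <- r4,r5: IF@3 ID@6 stall=2 (RAW on I1.r5 (WB@8)) EX@9 MEM@10 WB@11
I3 ld r3 <- r2: IF@6 ID@9 stall=0 (-) EX@10 MEM@11 WB@12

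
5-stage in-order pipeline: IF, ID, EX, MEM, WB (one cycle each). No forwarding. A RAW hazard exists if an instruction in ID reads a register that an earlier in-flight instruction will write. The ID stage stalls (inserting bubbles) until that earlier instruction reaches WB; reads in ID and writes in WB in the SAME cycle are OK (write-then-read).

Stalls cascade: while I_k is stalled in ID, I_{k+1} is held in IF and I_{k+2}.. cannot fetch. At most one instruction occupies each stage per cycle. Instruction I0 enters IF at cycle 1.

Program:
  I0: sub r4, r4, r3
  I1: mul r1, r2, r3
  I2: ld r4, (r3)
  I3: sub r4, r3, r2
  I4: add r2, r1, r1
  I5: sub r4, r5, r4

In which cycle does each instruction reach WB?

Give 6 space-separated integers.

I0 sub r4 <- r4,r3: IF@1 ID@2 stall=0 (-) EX@3 MEM@4 WB@5
I1 mul r1 <- r2,r3: IF@2 ID@3 stall=0 (-) EX@4 MEM@5 WB@6
I2 ld r4 <- r3: IF@3 ID@4 stall=0 (-) EX@5 MEM@6 WB@7
I3 sub r4 <- r3,r2: IF@4 ID@5 stall=0 (-) EX@6 MEM@7 WB@8
I4 add r2 <- r1,r1: IF@5 ID@6 stall=0 (-) EX@7 MEM@8 WB@9
I5 sub r4 <- r5,r4: IF@6 ID@7 stall=1 (RAW on I3.r4 (WB@8)) EX@9 MEM@10 WB@11

Answer: 5 6 7 8 9 11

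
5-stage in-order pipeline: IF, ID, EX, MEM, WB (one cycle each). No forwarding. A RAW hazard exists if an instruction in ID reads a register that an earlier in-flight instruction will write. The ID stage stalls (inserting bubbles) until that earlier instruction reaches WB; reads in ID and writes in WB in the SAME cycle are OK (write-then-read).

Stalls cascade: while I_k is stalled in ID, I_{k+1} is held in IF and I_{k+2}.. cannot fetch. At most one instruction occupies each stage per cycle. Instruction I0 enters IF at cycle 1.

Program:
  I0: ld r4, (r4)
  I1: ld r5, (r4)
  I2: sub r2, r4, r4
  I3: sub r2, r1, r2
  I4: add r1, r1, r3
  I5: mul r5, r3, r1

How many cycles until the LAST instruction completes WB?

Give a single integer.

I0 ld r4 <- r4: IF@1 ID@2 stall=0 (-) EX@3 MEM@4 WB@5
I1 ld r5 <- r4: IF@2 ID@3 stall=2 (RAW on I0.r4 (WB@5)) EX@6 MEM@7 WB@8
I2 sub r2 <- r4,r4: IF@3 ID@6 stall=0 (-) EX@7 MEM@8 WB@9
I3 sub r2 <- r1,r2: IF@6 ID@7 stall=2 (RAW on I2.r2 (WB@9)) EX@10 MEM@11 WB@12
I4 add r1 <- r1,r3: IF@7 ID@10 stall=0 (-) EX@11 MEM@12 WB@13
I5 mul r5 <- r3,r1: IF@10 ID@11 stall=2 (RAW on I4.r1 (WB@13)) EX@14 MEM@15 WB@16

Answer: 16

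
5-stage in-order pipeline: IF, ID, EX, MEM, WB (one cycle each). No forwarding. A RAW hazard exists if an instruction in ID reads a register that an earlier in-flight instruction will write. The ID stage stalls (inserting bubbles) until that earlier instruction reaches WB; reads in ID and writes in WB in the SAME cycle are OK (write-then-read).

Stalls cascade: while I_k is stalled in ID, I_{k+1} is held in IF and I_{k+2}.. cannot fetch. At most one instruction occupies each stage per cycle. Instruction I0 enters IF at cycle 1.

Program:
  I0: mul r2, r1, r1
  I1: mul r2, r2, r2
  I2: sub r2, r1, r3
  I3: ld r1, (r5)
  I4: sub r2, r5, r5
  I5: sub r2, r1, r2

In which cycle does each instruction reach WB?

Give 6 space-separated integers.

Answer: 5 8 9 10 11 14

Derivation:
I0 mul r2 <- r1,r1: IF@1 ID@2 stall=0 (-) EX@3 MEM@4 WB@5
I1 mul r2 <- r2,r2: IF@2 ID@3 stall=2 (RAW on I0.r2 (WB@5)) EX@6 MEM@7 WB@8
I2 sub r2 <- r1,r3: IF@3 ID@6 stall=0 (-) EX@7 MEM@8 WB@9
I3 ld r1 <- r5: IF@6 ID@7 stall=0 (-) EX@8 MEM@9 WB@10
I4 sub r2 <- r5,r5: IF@7 ID@8 stall=0 (-) EX@9 MEM@10 WB@11
I5 sub r2 <- r1,r2: IF@8 ID@9 stall=2 (RAW on I4.r2 (WB@11)) EX@12 MEM@13 WB@14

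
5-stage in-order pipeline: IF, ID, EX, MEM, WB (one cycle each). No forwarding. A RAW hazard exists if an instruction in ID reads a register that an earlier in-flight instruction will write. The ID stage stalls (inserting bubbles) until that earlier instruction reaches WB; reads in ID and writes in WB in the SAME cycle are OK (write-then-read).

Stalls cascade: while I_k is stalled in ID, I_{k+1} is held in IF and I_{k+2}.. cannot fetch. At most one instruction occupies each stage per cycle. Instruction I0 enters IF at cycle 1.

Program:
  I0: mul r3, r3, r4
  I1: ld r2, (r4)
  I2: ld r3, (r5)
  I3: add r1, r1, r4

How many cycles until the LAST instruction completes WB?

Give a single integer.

I0 mul r3 <- r3,r4: IF@1 ID@2 stall=0 (-) EX@3 MEM@4 WB@5
I1 ld r2 <- r4: IF@2 ID@3 stall=0 (-) EX@4 MEM@5 WB@6
I2 ld r3 <- r5: IF@3 ID@4 stall=0 (-) EX@5 MEM@6 WB@7
I3 add r1 <- r1,r4: IF@4 ID@5 stall=0 (-) EX@6 MEM@7 WB@8

Answer: 8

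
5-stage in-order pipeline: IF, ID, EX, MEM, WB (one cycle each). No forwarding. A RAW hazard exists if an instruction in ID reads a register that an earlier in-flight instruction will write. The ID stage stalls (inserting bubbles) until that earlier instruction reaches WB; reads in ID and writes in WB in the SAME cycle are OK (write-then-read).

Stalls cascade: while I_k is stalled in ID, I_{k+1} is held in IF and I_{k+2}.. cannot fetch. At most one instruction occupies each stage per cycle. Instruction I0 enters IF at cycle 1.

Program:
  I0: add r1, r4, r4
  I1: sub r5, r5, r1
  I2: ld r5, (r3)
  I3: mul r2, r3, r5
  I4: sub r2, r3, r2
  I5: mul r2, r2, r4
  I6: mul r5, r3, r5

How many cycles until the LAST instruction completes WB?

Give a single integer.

I0 add r1 <- r4,r4: IF@1 ID@2 stall=0 (-) EX@3 MEM@4 WB@5
I1 sub r5 <- r5,r1: IF@2 ID@3 stall=2 (RAW on I0.r1 (WB@5)) EX@6 MEM@7 WB@8
I2 ld r5 <- r3: IF@3 ID@6 stall=0 (-) EX@7 MEM@8 WB@9
I3 mul r2 <- r3,r5: IF@6 ID@7 stall=2 (RAW on I2.r5 (WB@9)) EX@10 MEM@11 WB@12
I4 sub r2 <- r3,r2: IF@7 ID@10 stall=2 (RAW on I3.r2 (WB@12)) EX@13 MEM@14 WB@15
I5 mul r2 <- r2,r4: IF@10 ID@13 stall=2 (RAW on I4.r2 (WB@15)) EX@16 MEM@17 WB@18
I6 mul r5 <- r3,r5: IF@13 ID@16 stall=0 (-) EX@17 MEM@18 WB@19

Answer: 19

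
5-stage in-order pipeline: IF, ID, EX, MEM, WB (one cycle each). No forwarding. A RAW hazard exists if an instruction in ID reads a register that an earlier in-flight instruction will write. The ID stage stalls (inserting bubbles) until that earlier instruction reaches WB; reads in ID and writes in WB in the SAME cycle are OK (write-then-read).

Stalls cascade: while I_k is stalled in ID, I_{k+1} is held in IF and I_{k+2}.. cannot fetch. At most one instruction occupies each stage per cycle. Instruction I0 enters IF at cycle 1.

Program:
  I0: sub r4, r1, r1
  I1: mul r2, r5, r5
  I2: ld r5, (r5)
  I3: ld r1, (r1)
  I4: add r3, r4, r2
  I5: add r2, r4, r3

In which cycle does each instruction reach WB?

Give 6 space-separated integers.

Answer: 5 6 7 8 9 12

Derivation:
I0 sub r4 <- r1,r1: IF@1 ID@2 stall=0 (-) EX@3 MEM@4 WB@5
I1 mul r2 <- r5,r5: IF@2 ID@3 stall=0 (-) EX@4 MEM@5 WB@6
I2 ld r5 <- r5: IF@3 ID@4 stall=0 (-) EX@5 MEM@6 WB@7
I3 ld r1 <- r1: IF@4 ID@5 stall=0 (-) EX@6 MEM@7 WB@8
I4 add r3 <- r4,r2: IF@5 ID@6 stall=0 (-) EX@7 MEM@8 WB@9
I5 add r2 <- r4,r3: IF@6 ID@7 stall=2 (RAW on I4.r3 (WB@9)) EX@10 MEM@11 WB@12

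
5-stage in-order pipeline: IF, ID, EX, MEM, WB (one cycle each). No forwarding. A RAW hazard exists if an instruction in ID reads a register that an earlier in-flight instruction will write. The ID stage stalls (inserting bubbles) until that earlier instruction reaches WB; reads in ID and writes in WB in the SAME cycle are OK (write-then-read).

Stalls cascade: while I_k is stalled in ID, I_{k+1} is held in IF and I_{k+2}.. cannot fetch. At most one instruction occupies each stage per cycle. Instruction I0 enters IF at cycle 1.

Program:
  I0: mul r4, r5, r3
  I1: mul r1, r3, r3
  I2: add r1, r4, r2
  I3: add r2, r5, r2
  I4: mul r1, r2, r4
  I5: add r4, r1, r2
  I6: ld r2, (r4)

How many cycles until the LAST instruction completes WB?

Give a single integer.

I0 mul r4 <- r5,r3: IF@1 ID@2 stall=0 (-) EX@3 MEM@4 WB@5
I1 mul r1 <- r3,r3: IF@2 ID@3 stall=0 (-) EX@4 MEM@5 WB@6
I2 add r1 <- r4,r2: IF@3 ID@4 stall=1 (RAW on I0.r4 (WB@5)) EX@6 MEM@7 WB@8
I3 add r2 <- r5,r2: IF@4 ID@6 stall=0 (-) EX@7 MEM@8 WB@9
I4 mul r1 <- r2,r4: IF@6 ID@7 stall=2 (RAW on I3.r2 (WB@9)) EX@10 MEM@11 WB@12
I5 add r4 <- r1,r2: IF@7 ID@10 stall=2 (RAW on I4.r1 (WB@12)) EX@13 MEM@14 WB@15
I6 ld r2 <- r4: IF@10 ID@13 stall=2 (RAW on I5.r4 (WB@15)) EX@16 MEM@17 WB@18

Answer: 18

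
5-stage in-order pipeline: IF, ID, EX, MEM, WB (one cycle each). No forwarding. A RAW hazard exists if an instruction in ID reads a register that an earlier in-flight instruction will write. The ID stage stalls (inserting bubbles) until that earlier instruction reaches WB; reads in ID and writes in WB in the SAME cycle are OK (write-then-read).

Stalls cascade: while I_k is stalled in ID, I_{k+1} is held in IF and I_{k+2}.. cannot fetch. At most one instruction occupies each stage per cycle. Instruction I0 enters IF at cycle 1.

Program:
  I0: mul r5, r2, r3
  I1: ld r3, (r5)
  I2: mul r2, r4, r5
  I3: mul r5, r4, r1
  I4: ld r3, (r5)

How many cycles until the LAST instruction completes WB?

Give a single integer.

I0 mul r5 <- r2,r3: IF@1 ID@2 stall=0 (-) EX@3 MEM@4 WB@5
I1 ld r3 <- r5: IF@2 ID@3 stall=2 (RAW on I0.r5 (WB@5)) EX@6 MEM@7 WB@8
I2 mul r2 <- r4,r5: IF@3 ID@6 stall=0 (-) EX@7 MEM@8 WB@9
I3 mul r5 <- r4,r1: IF@6 ID@7 stall=0 (-) EX@8 MEM@9 WB@10
I4 ld r3 <- r5: IF@7 ID@8 stall=2 (RAW on I3.r5 (WB@10)) EX@11 MEM@12 WB@13

Answer: 13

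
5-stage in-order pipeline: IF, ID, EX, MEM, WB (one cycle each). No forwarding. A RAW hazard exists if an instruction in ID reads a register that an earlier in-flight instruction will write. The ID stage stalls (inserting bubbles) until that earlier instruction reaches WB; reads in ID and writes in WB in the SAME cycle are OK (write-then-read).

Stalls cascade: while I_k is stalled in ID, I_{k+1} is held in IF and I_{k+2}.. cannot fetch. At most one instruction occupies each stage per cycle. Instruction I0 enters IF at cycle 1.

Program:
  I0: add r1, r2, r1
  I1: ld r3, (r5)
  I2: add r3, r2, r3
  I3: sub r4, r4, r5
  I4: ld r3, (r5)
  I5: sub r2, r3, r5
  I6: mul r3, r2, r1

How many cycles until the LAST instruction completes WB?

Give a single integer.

Answer: 17

Derivation:
I0 add r1 <- r2,r1: IF@1 ID@2 stall=0 (-) EX@3 MEM@4 WB@5
I1 ld r3 <- r5: IF@2 ID@3 stall=0 (-) EX@4 MEM@5 WB@6
I2 add r3 <- r2,r3: IF@3 ID@4 stall=2 (RAW on I1.r3 (WB@6)) EX@7 MEM@8 WB@9
I3 sub r4 <- r4,r5: IF@4 ID@7 stall=0 (-) EX@8 MEM@9 WB@10
I4 ld r3 <- r5: IF@7 ID@8 stall=0 (-) EX@9 MEM@10 WB@11
I5 sub r2 <- r3,r5: IF@8 ID@9 stall=2 (RAW on I4.r3 (WB@11)) EX@12 MEM@13 WB@14
I6 mul r3 <- r2,r1: IF@9 ID@12 stall=2 (RAW on I5.r2 (WB@14)) EX@15 MEM@16 WB@17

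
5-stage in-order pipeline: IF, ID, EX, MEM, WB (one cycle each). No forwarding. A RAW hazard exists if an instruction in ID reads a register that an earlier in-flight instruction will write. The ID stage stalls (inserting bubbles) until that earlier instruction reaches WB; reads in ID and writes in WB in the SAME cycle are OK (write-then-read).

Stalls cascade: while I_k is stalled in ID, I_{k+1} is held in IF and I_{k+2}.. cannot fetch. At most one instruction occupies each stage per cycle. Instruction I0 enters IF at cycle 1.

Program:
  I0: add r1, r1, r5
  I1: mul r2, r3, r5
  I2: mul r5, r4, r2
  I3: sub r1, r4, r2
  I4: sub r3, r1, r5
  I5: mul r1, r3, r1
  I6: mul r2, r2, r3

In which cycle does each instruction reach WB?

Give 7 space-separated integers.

I0 add r1 <- r1,r5: IF@1 ID@2 stall=0 (-) EX@3 MEM@4 WB@5
I1 mul r2 <- r3,r5: IF@2 ID@3 stall=0 (-) EX@4 MEM@5 WB@6
I2 mul r5 <- r4,r2: IF@3 ID@4 stall=2 (RAW on I1.r2 (WB@6)) EX@7 MEM@8 WB@9
I3 sub r1 <- r4,r2: IF@4 ID@7 stall=0 (-) EX@8 MEM@9 WB@10
I4 sub r3 <- r1,r5: IF@7 ID@8 stall=2 (RAW on I3.r1 (WB@10)) EX@11 MEM@12 WB@13
I5 mul r1 <- r3,r1: IF@8 ID@11 stall=2 (RAW on I4.r3 (WB@13)) EX@14 MEM@15 WB@16
I6 mul r2 <- r2,r3: IF@11 ID@14 stall=0 (-) EX@15 MEM@16 WB@17

Answer: 5 6 9 10 13 16 17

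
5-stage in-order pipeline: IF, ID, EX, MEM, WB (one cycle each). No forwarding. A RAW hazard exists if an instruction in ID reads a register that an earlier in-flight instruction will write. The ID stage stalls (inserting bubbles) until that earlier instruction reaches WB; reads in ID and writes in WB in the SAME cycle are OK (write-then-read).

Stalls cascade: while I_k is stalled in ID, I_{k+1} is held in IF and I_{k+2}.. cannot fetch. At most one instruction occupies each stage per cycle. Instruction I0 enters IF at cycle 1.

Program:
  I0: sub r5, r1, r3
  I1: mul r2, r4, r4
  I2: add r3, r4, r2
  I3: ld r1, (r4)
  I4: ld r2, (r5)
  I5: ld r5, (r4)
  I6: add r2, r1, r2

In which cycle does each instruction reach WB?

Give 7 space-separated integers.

I0 sub r5 <- r1,r3: IF@1 ID@2 stall=0 (-) EX@3 MEM@4 WB@5
I1 mul r2 <- r4,r4: IF@2 ID@3 stall=0 (-) EX@4 MEM@5 WB@6
I2 add r3 <- r4,r2: IF@3 ID@4 stall=2 (RAW on I1.r2 (WB@6)) EX@7 MEM@8 WB@9
I3 ld r1 <- r4: IF@4 ID@7 stall=0 (-) EX@8 MEM@9 WB@10
I4 ld r2 <- r5: IF@7 ID@8 stall=0 (-) EX@9 MEM@10 WB@11
I5 ld r5 <- r4: IF@8 ID@9 stall=0 (-) EX@10 MEM@11 WB@12
I6 add r2 <- r1,r2: IF@9 ID@10 stall=1 (RAW on I4.r2 (WB@11)) EX@12 MEM@13 WB@14

Answer: 5 6 9 10 11 12 14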